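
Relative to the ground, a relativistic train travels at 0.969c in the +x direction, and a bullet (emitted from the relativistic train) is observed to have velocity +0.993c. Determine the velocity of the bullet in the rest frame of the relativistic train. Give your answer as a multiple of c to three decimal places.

+0.635c

Invert the composition law: u' = (u − v)/(1 − uv/c²).
u' = (0.993 − 0.969) / (1 − (0.993)(0.969)) = 0.0240/0.0378 = 0.6352.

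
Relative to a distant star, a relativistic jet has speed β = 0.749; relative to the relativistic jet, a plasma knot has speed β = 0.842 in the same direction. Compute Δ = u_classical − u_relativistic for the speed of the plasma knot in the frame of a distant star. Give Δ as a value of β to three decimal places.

Δ = 0.615

Galilean: u_cl = 0.842 + 0.749 = 1.5910.
Relativistic: u_rel = (0.842 + 0.749) / (1 + 0.842·0.749) = 1.5910/1.6307 = 0.9757.
Δ = 1.5910 − 0.9757 = 0.6153.
(The classical prediction exceeds c; the relativistic result does not.)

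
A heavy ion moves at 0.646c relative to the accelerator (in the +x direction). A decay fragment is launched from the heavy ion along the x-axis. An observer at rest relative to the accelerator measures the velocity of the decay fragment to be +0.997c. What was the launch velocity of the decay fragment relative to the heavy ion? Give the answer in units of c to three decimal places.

Invert the composition law: u' = (u − v)/(1 − uv/c²).
u' = (0.997 − 0.646) / (1 − (0.997)(0.646)) = 0.3510/0.3559 = 0.9861.

+0.986c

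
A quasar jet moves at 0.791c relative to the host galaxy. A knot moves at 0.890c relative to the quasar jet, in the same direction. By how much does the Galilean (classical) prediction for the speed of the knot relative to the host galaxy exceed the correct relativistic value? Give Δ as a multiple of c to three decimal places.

Δ = 0.694c

Galilean: u_cl = 0.890 + 0.791 = 1.6810.
Relativistic: u_rel = (0.890 + 0.791) / (1 + 0.890·0.791) = 1.6810/1.7040 = 0.9865.
Δ = 1.6810 − 0.9865 = 0.6945.
(The classical prediction exceeds c; the relativistic result does not.)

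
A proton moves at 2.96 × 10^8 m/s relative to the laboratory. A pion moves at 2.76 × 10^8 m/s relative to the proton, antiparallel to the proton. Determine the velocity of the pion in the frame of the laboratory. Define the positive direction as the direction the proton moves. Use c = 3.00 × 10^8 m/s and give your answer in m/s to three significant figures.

In units of c (dividing by 3.00 × 10^8 m/s): v = 0.987, u' = -0.920.
u = (u' + v)/(1 + u'v/c²):
u = (-0.920 + 0.987) / (1 + (-0.920)·0.987) = 0.0667/0.0923 = 0.7225
Converting back: u = 0.7225 × 3.00 × 10^8 m/s.

+2.17 × 10^8 m/s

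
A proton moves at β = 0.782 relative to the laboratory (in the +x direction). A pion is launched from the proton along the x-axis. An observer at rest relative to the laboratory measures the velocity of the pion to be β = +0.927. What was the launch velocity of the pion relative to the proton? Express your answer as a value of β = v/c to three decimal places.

Invert the composition law: u' = (u − v)/(1 − uv/c²).
u' = (0.927 − 0.782) / (1 − (0.927)(0.782)) = 0.1450/0.2751 = 0.5271.

β = +0.527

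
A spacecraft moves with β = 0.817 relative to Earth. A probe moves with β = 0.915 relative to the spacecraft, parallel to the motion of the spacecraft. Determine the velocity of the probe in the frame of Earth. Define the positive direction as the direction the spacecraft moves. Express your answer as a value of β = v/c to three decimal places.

β = 0.991

With v = 0.817 and u' = 0.915 (in units of c),
u = (u' + v)/(1 + u'v/c²):
u = (0.915 + 0.817) / (1 + 0.915·0.817) = 1.7320/1.7476 = 0.9911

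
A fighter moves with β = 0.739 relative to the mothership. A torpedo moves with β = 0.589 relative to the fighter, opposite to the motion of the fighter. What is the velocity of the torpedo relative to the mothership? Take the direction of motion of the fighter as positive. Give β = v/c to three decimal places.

With v = 0.739 and u' = -0.589 (in units of c),
u = (u' + v)/(1 + u'v/c²):
u = (-0.589 + 0.739) / (1 + (-0.589)·0.739) = 0.1500/0.5647 = 0.2656
(Galilean addition would give +0.150c.)

β = +0.266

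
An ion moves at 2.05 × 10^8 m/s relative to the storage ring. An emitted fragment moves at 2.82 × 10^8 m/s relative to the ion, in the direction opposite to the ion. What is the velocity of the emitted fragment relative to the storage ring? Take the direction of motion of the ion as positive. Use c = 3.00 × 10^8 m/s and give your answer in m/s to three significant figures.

In units of c (dividing by 3.00 × 10^8 m/s): v = 0.683, u' = -0.940.
u = (u' + v)/(1 + u'v/c²):
u = (-0.940 + 0.683) / (1 + (-0.940)·0.683) = -0.2567/0.3577 = -0.7176
(Galilean addition would give -0.257c.)
Converting back: u = -0.7176 × 3.00 × 10^8 m/s.

-2.15 × 10^8 m/s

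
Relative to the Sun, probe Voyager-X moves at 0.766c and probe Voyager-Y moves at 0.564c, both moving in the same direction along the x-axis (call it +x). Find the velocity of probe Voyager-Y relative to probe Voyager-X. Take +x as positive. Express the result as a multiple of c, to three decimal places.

β_A = 0.766, β_B = 0.564.
Transform to A's frame with the inverse velocity-addition law: u' = (u − v)/(1 − uv/c²), taking u = β_B and v = β_A.
u' = (0.564 − 0.766) / (1 − (0.766)(0.564)) = -0.2020/0.5680 = -0.3556.

-0.356c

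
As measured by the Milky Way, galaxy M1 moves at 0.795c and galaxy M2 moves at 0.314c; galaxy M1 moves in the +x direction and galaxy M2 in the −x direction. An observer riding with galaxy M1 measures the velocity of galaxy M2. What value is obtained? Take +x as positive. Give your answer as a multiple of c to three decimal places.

β_A = 0.795, β_B = -0.314.
Transform to A's frame with the inverse velocity-addition law: u' = (u − v)/(1 − uv/c²), taking u = β_B and v = β_A.
u' = (-0.314 − 0.795) / (1 − (0.795)(-0.314)) = -1.1090/1.2496 = -0.8875.

-0.887c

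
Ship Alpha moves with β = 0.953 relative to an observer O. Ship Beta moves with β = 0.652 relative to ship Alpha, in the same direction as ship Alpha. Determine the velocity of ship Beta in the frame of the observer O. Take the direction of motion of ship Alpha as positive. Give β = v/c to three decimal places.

With v = 0.953 and u' = 0.652 (in units of c),
u = (u' + v)/(1 + u'v/c²):
u = (0.652 + 0.953) / (1 + 0.652·0.953) = 1.6050/1.6214 = 0.9899
(Galilean addition would give +1.605c, exceeding c.)

β = 0.990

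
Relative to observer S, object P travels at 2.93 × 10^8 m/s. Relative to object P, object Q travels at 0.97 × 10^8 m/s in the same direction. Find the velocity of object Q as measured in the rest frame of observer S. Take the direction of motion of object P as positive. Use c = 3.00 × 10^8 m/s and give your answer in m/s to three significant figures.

2.96 × 10^8 m/s

In units of c (dividing by 3.00 × 10^8 m/s): v = 0.977, u' = 0.323.
u = (u' + v)/(1 + u'v/c²):
u = (0.323 + 0.977) / (1 + 0.323·0.977) = 1.3000/1.3158 = 0.9880
Converting back: u = 0.9880 × 3.00 × 10^8 m/s.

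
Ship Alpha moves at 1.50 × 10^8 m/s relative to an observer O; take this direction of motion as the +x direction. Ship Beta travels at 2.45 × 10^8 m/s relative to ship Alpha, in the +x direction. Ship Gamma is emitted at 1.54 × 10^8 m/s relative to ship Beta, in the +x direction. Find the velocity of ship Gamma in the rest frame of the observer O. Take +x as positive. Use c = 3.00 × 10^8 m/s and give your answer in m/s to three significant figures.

Apply u = (u' + v)/(1 + u'v/c²) successively, working outward toward the observer O.
(Dividing each given speed by c = 3.00 × 10^8 m/s to work in units of c.)
Start: velocity of ship Alpha relative to the observer O = 0.5000c.
Compose with ship Beta (u' = 0.817 in ship Alpha frame): u_1 = (0.817 + 0.500) / (1 + 0.817·0.500) = 1.3167/1.4083 = 0.9349.
Compose with ship Gamma (u' = 0.513 in ship Beta frame): u_2 = (0.513 + 0.935) / (1 + 0.513·0.935) = 1.4482/1.4799 = 0.9786.
So u = 0.9786 × 3.00 × 10^8 m/s.

2.94 × 10^8 m/s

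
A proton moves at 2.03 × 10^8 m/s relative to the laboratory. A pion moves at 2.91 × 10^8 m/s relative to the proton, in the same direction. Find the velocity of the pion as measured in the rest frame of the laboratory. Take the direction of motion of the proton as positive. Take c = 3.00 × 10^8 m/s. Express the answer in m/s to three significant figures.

2.98 × 10^8 m/s

In units of c (dividing by 3.00 × 10^8 m/s): v = 0.677, u' = 0.970.
u = (u' + v)/(1 + u'v/c²):
u = (0.970 + 0.677) / (1 + 0.970·0.677) = 1.6467/1.6564 = 0.9941
Converting back: u = 0.9941 × 3.00 × 10^8 m/s.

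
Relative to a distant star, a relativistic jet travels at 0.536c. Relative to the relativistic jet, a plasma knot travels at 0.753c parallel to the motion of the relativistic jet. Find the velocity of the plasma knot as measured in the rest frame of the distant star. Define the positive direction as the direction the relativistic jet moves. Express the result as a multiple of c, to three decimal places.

0.918c

With v = 0.536 and u' = 0.753 (in units of c),
u = (u' + v)/(1 + u'v/c²):
u = (0.753 + 0.536) / (1 + 0.753·0.536) = 1.2890/1.4036 = 0.9183
(Galilean addition would give +1.289c, exceeding c.)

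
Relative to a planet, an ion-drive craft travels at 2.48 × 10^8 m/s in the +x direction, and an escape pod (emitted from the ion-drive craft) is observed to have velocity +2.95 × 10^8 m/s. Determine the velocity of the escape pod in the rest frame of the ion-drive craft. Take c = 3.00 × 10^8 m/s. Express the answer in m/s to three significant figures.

v = 0.827c, u = 0.983c.
Invert the composition law: u' = (u − v)/(1 − uv/c²).
u' = (0.983 − 0.827) / (1 − (0.983)(0.827)) = 0.1567/0.1871 = 0.8373.
u' = 0.8373 × 3.00 × 10^8 m/s.

+2.51 × 10^8 m/s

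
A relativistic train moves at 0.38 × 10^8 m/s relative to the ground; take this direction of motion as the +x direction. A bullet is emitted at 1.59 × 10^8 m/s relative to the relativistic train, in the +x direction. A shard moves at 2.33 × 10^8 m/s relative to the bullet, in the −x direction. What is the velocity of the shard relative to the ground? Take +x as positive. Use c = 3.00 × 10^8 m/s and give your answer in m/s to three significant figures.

-9.27 × 10^7 m/s

Apply u = (u' + v)/(1 + u'v/c²) successively, working outward toward the ground.
(Dividing each given speed by c = 3.00 × 10^8 m/s to work in units of c.)
Start: velocity of the relativistic train relative to the ground = 0.1267c.
Compose with the bullet (u' = 0.530 in the relativistic train frame): u_1 = (0.530 + 0.127) / (1 + 0.530·0.127) = 0.6567/1.0671 = 0.6154.
Compose with the shard (u' = -0.777 in the bullet frame): u_2 = (-0.777 + 0.615) / (1 + (-0.777)·0.615) = -0.1613/0.5221 = -0.3090.
So u = -0.3090 × 3.00 × 10^8 m/s.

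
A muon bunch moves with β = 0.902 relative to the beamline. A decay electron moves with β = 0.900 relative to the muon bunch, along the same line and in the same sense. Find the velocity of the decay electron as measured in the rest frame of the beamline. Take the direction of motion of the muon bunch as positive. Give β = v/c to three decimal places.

β = 0.995

With v = 0.902 and u' = 0.900 (in units of c),
u = (u' + v)/(1 + u'v/c²):
u = (0.900 + 0.902) / (1 + 0.900·0.902) = 1.8020/1.8118 = 0.9946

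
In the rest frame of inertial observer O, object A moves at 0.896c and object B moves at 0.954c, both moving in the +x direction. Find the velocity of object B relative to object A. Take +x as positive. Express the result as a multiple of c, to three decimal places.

+0.399c

β_A = 0.896, β_B = 0.954.
Transform to A's frame with the inverse velocity-addition law: u' = (u − v)/(1 − uv/c²), taking u = β_B and v = β_A.
u' = (0.954 − 0.896) / (1 − (0.896)(0.954)) = 0.0580/0.1452 = 0.3994.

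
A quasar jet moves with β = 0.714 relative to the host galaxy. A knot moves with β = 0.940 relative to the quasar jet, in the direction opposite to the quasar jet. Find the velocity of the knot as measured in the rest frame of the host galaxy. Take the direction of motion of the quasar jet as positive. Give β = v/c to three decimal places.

β = -0.687

With v = 0.714 and u' = -0.940 (in units of c),
u = (u' + v)/(1 + u'v/c²):
u = (-0.940 + 0.714) / (1 + (-0.940)·0.714) = -0.2260/0.3288 = -0.6873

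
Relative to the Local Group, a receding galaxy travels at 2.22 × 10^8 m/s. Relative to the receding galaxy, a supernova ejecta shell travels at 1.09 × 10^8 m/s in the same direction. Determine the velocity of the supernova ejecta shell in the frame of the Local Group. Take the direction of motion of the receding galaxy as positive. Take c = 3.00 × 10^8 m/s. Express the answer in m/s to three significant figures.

In units of c (dividing by 3.00 × 10^8 m/s): v = 0.740, u' = 0.363.
u = (u' + v)/(1 + u'v/c²):
u = (0.363 + 0.740) / (1 + 0.363·0.740) = 1.1033/1.2689 = 0.8695
Converting back: u = 0.8695 × 3.00 × 10^8 m/s.

2.61 × 10^8 m/s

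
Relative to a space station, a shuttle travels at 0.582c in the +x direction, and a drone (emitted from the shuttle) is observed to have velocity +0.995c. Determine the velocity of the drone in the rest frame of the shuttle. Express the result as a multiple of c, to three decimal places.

Invert the composition law: u' = (u − v)/(1 − uv/c²).
u' = (0.995 − 0.582) / (1 − (0.995)(0.582)) = 0.4130/0.4209 = 0.9812.

+0.981c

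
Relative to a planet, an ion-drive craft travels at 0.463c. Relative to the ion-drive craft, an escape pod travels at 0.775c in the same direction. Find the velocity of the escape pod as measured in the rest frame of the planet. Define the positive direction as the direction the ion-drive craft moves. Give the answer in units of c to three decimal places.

0.911c

With v = 0.463 and u' = 0.775 (in units of c),
u = (u' + v)/(1 + u'v/c²):
u = (0.775 + 0.463) / (1 + 0.775·0.463) = 1.2380/1.3588 = 0.9111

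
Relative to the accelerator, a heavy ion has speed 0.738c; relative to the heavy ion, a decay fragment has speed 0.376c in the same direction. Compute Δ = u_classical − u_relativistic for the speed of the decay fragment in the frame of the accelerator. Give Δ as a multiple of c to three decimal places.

Galilean: u_cl = 0.376 + 0.738 = 1.1140.
Relativistic: u_rel = (0.376 + 0.738) / (1 + 0.376·0.738) = 1.1140/1.2775 = 0.8720.
Δ = 1.1140 − 0.8720 = 0.2420.
(The classical prediction exceeds c; the relativistic result does not.)

Δ = 0.242c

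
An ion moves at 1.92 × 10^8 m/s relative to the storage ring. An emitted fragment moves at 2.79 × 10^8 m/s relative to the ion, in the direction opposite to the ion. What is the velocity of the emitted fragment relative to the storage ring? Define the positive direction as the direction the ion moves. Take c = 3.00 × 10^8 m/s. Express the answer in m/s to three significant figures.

-2.15 × 10^8 m/s

In units of c (dividing by 3.00 × 10^8 m/s): v = 0.640, u' = -0.930.
u = (u' + v)/(1 + u'v/c²):
u = (-0.930 + 0.640) / (1 + (-0.930)·0.640) = -0.2900/0.4048 = -0.7164
(Galilean addition would give -0.290c.)
Converting back: u = -0.7164 × 3.00 × 10^8 m/s.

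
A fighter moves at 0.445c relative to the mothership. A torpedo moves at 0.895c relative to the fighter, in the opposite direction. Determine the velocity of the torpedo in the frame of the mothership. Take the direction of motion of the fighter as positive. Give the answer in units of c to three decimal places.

With v = 0.445 and u' = -0.895 (in units of c),
u = (u' + v)/(1 + u'v/c²):
u = (-0.895 + 0.445) / (1 + (-0.895)·0.445) = -0.4500/0.6017 = -0.7478

-0.748c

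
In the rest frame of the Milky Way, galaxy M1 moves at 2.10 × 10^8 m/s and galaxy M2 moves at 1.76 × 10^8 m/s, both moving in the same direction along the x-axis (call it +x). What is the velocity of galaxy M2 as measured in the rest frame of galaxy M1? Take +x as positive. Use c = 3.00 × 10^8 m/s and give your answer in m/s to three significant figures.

-5.77 × 10^7 m/s

β_A = 0.700, β_B = 0.587 (dividing each by c = 3.00 × 10^8 m/s).
Transform to A's frame with the inverse velocity-addition law: u' = (u − v)/(1 − uv/c²), taking u = β_B and v = β_A.
u' = (0.587 − 0.700) / (1 − (0.700)(0.587)) = -0.1133/0.5893 = -0.1923.
u' = -0.1923 × 3.00 × 10^8 m/s.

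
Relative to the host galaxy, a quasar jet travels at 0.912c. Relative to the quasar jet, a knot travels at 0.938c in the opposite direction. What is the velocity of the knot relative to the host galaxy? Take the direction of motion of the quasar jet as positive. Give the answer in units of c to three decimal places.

-0.180c

With v = 0.912 and u' = -0.938 (in units of c),
u = (u' + v)/(1 + u'v/c²):
u = (-0.938 + 0.912) / (1 + (-0.938)·0.912) = -0.0260/0.1445 = -0.1799
(Galilean addition would give -0.026c.)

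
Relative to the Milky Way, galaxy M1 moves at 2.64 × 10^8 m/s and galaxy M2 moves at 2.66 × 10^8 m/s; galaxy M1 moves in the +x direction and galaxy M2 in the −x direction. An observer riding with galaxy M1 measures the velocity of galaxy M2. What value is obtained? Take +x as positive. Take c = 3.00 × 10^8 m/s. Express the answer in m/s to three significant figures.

β_A = 0.880, β_B = -0.887 (dividing each by c = 3.00 × 10^8 m/s).
Transform to A's frame with the inverse velocity-addition law: u' = (u − v)/(1 − uv/c²), taking u = β_B and v = β_A.
u' = (-0.887 − 0.880) / (1 − (0.880)(-0.887)) = -1.7667/1.7803 = -0.9924.
u' = -0.9924 × 3.00 × 10^8 m/s.

-2.98 × 10^8 m/s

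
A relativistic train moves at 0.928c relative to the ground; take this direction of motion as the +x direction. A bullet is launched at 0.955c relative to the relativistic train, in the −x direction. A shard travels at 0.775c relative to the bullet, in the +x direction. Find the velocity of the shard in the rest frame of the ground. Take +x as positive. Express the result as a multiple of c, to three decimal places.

Apply u = (u' + v)/(1 + u'v/c²) successively, working outward toward the ground.
Start: velocity of the relativistic train relative to the ground = 0.9280c.
Compose with the bullet (u' = -0.955 in the relativistic train frame): u_1 = (-0.955 + 0.928) / (1 + (-0.955)·0.928) = -0.0270/0.1138 = -0.2373.
Compose with the shard (u' = 0.775 in the bullet frame): u_2 = (0.775 + (-0.237)) / (1 + 0.775·(-0.237)) = 0.5377/0.8161 = 0.6588.

+0.659c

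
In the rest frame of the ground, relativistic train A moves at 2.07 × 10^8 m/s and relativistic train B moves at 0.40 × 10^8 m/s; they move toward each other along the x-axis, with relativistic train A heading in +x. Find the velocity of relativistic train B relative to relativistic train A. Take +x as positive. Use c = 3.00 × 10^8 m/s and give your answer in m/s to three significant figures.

β_A = 0.690, β_B = -0.133 (dividing each by c = 3.00 × 10^8 m/s).
Transform to A's frame with the inverse velocity-addition law: u' = (u − v)/(1 − uv/c²), taking u = β_B and v = β_A.
u' = (-0.133 − 0.690) / (1 − (0.690)(-0.133)) = -0.8233/1.0920 = -0.7540.
u' = -0.7540 × 3.00 × 10^8 m/s.

-2.26 × 10^8 m/s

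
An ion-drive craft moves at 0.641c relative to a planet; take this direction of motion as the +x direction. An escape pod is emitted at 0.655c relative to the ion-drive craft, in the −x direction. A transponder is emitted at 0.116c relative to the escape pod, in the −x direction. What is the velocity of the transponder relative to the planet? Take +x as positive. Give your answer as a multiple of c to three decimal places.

-0.140c

Apply u = (u' + v)/(1 + u'v/c²) successively, working outward toward the planet.
Start: velocity of the ion-drive craft relative to the planet = 0.6410c.
Compose with the escape pod (u' = -0.655 in the ion-drive craft frame): u_1 = (-0.655 + 0.641) / (1 + (-0.655)·0.641) = -0.0140/0.5801 = -0.0241.
Compose with the transponder (u' = -0.116 in the escape pod frame): u_2 = (-0.116 + (-0.024)) / (1 + (-0.116)·(-0.024)) = -0.1401/1.0028 = -0.1397.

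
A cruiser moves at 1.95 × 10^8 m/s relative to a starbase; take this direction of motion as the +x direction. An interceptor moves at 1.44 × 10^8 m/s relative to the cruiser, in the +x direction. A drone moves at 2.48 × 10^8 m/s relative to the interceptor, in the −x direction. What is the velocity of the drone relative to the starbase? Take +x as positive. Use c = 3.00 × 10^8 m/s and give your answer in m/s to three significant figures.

+3.61 × 10^7 m/s

Apply u = (u' + v)/(1 + u'v/c²) successively, working outward toward the starbase.
(Dividing each given speed by c = 3.00 × 10^8 m/s to work in units of c.)
Start: velocity of the cruiser relative to the starbase = 0.6500c.
Compose with the interceptor (u' = 0.480 in the cruiser frame): u_1 = (0.480 + 0.650) / (1 + 0.480·0.650) = 1.1300/1.3120 = 0.8613.
Compose with the drone (u' = -0.827 in the interceptor frame): u_2 = (-0.827 + 0.861) / (1 + (-0.827)·0.861) = 0.0346/0.2880 = 0.1202.
So u = 0.1202 × 3.00 × 10^8 m/s.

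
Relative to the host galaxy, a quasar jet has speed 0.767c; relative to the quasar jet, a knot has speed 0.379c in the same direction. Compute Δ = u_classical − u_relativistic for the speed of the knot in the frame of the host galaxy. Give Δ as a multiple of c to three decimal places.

Galilean: u_cl = 0.379 + 0.767 = 1.1460.
Relativistic: u_rel = (0.379 + 0.767) / (1 + 0.379·0.767) = 1.1460/1.2907 = 0.8879.
Δ = 1.1460 − 0.8879 = 0.2581.
(The classical prediction exceeds c; the relativistic result does not.)

Δ = 0.258c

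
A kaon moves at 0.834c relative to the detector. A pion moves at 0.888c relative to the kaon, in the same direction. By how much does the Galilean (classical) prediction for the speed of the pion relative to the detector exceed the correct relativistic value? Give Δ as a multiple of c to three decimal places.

Δ = 0.733c

Galilean: u_cl = 0.888 + 0.834 = 1.7220.
Relativistic: u_rel = (0.888 + 0.834) / (1 + 0.888·0.834) = 1.7220/1.7406 = 0.9893.
Δ = 1.7220 − 0.9893 = 0.7327.
(The classical prediction exceeds c; the relativistic result does not.)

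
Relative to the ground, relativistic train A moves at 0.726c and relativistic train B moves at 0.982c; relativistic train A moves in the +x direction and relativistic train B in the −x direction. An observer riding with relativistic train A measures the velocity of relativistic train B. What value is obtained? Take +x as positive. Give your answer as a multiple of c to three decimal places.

β_A = 0.726, β_B = -0.982.
Transform to A's frame with the inverse velocity-addition law: u' = (u − v)/(1 − uv/c²), taking u = β_B and v = β_A.
u' = (-0.982 − 0.726) / (1 − (0.726)(-0.982)) = -1.7080/1.7129 = -0.9971.

-0.997c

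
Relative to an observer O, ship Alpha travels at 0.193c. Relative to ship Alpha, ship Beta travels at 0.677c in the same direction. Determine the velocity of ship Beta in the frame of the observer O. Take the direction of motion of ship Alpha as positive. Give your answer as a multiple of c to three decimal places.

With v = 0.193 and u' = 0.677 (in units of c),
u = (u' + v)/(1 + u'v/c²):
u = (0.677 + 0.193) / (1 + 0.677·0.193) = 0.8700/1.1307 = 0.7695

0.769c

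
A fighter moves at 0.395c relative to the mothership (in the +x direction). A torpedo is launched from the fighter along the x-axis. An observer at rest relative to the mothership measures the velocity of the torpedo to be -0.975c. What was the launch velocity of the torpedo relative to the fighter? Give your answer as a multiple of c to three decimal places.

Invert the composition law: u' = (u − v)/(1 − uv/c²).
u' = (-0.975 − 0.395) / (1 − (-0.975)(0.395)) = -1.3700/1.3851 = -0.9891.

-0.989c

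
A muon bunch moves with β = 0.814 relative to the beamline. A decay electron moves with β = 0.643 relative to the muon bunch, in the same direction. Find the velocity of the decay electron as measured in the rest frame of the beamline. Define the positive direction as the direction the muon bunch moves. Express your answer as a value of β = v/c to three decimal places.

With v = 0.814 and u' = 0.643 (in units of c),
u = (u' + v)/(1 + u'v/c²):
u = (0.643 + 0.814) / (1 + 0.643·0.814) = 1.4570/1.5234 = 0.9564
(Galilean addition would give +1.457c, exceeding c.)

β = 0.956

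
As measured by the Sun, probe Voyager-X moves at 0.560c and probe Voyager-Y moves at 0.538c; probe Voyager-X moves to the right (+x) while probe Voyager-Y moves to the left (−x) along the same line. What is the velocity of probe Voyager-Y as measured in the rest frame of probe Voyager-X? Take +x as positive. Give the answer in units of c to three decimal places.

β_A = 0.560, β_B = -0.538.
Transform to A's frame with the inverse velocity-addition law: u' = (u − v)/(1 − uv/c²), taking u = β_B and v = β_A.
u' = (-0.538 − 0.560) / (1 − (0.560)(-0.538)) = -1.0980/1.3013 = -0.8438.

-0.844c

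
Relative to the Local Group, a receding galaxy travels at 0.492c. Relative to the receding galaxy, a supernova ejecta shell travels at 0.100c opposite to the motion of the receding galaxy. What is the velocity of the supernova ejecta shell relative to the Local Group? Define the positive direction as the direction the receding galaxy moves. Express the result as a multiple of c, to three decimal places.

With v = 0.492 and u' = -0.100 (in units of c),
u = (u' + v)/(1 + u'v/c²):
u = (-0.100 + 0.492) / (1 + (-0.100)·0.492) = 0.3920/0.9508 = 0.4123
(Galilean addition would give +0.392c.)

+0.412c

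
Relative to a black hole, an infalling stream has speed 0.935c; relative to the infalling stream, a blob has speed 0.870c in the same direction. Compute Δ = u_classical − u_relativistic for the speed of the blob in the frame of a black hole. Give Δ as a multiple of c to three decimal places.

Galilean: u_cl = 0.870 + 0.935 = 1.8050.
Relativistic: u_rel = (0.870 + 0.935) / (1 + 0.870·0.935) = 1.8050/1.8135 = 0.9953.
Δ = 1.8050 − 0.9953 = 0.8097.
(The classical prediction exceeds c; the relativistic result does not.)

Δ = 0.810c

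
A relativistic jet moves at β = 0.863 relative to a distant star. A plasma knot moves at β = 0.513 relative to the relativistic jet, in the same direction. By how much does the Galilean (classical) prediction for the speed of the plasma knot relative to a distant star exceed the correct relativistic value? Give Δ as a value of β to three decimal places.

Galilean: u_cl = 0.513 + 0.863 = 1.3760.
Relativistic: u_rel = (0.513 + 0.863) / (1 + 0.513·0.863) = 1.3760/1.4427 = 0.9538.
Δ = 1.3760 − 0.9538 = 0.4222.
(The classical prediction exceeds c; the relativistic result does not.)

Δ = 0.422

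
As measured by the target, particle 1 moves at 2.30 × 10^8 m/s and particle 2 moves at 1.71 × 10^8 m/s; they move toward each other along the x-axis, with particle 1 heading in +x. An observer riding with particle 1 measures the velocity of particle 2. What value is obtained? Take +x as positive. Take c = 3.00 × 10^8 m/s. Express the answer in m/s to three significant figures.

β_A = 0.767, β_B = -0.570 (dividing each by c = 3.00 × 10^8 m/s).
Transform to A's frame with the inverse velocity-addition law: u' = (u − v)/(1 − uv/c²), taking u = β_B and v = β_A.
u' = (-0.570 − 0.767) / (1 − (0.767)(-0.570)) = -1.3367/1.4370 = -0.9302.
u' = -0.9302 × 3.00 × 10^8 m/s.

-2.79 × 10^8 m/s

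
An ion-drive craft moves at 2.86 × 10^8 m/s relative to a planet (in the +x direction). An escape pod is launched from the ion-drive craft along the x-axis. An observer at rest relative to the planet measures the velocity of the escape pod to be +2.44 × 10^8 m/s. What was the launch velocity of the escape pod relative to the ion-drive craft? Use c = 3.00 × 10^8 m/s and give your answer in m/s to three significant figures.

v = 0.953c, u = 0.813c.
Invert the composition law: u' = (u − v)/(1 − uv/c²).
u' = (0.813 − 0.953) / (1 − (0.813)(0.953)) = -0.1400/0.2246 = -0.6233.
u' = -0.6233 × 3.00 × 10^8 m/s.

-1.87 × 10^8 m/s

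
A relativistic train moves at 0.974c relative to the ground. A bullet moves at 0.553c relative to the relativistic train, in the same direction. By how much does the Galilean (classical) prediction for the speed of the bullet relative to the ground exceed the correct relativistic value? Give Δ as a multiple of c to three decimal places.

Galilean: u_cl = 0.553 + 0.974 = 1.5270.
Relativistic: u_rel = (0.553 + 0.974) / (1 + 0.553·0.974) = 1.5270/1.5386 = 0.9924.
Δ = 1.5270 − 0.9924 = 0.5346.
(The classical prediction exceeds c; the relativistic result does not.)

Δ = 0.535c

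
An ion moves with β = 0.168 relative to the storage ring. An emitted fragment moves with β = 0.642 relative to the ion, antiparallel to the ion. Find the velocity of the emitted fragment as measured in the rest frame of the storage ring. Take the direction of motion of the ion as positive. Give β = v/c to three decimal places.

With v = 0.168 and u' = -0.642 (in units of c),
u = (u' + v)/(1 + u'v/c²):
u = (-0.642 + 0.168) / (1 + (-0.642)·0.168) = -0.4740/0.8921 = -0.5313

β = -0.531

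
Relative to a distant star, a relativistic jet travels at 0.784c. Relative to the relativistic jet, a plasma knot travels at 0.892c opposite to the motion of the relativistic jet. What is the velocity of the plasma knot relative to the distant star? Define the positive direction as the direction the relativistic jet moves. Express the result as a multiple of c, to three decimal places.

-0.359c

With v = 0.784 and u' = -0.892 (in units of c),
u = (u' + v)/(1 + u'v/c²):
u = (-0.892 + 0.784) / (1 + (-0.892)·0.784) = -0.1080/0.3007 = -0.3592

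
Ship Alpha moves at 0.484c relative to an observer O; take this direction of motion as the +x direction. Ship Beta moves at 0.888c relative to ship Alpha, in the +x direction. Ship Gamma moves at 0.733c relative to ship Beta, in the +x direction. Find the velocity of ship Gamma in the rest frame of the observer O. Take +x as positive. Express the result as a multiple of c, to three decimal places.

0.994c

Apply u = (u' + v)/(1 + u'v/c²) successively, working outward toward the observer O.
Start: velocity of ship Alpha relative to the observer O = 0.4840c.
Compose with ship Beta (u' = 0.888 in ship Alpha frame): u_1 = (0.888 + 0.484) / (1 + 0.888·0.484) = 1.3720/1.4298 = 0.9596.
Compose with ship Gamma (u' = 0.733 in ship Beta frame): u_2 = (0.733 + 0.960) / (1 + 0.733·0.960) = 1.6926/1.7034 = 0.9937.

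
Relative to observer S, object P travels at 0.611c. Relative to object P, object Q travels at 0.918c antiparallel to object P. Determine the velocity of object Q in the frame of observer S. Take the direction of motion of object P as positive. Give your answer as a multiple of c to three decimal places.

With v = 0.611 and u' = -0.918 (in units of c),
u = (u' + v)/(1 + u'v/c²):
u = (-0.918 + 0.611) / (1 + (-0.918)·0.611) = -0.3070/0.4391 = -0.6992
(Galilean addition would give -0.307c.)

-0.699c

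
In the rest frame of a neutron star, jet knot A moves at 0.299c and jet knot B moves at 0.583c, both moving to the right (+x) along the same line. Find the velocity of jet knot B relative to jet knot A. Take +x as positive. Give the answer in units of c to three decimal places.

β_A = 0.299, β_B = 0.583.
Transform to A's frame with the inverse velocity-addition law: u' = (u − v)/(1 − uv/c²), taking u = β_B and v = β_A.
u' = (0.583 − 0.299) / (1 − (0.299)(0.583)) = 0.2840/0.8257 = 0.3440.

+0.344c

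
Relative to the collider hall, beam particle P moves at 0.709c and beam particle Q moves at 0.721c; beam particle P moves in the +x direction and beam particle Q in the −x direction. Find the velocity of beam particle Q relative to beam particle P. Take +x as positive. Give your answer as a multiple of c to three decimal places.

-0.946c

β_A = 0.709, β_B = -0.721.
Transform to A's frame with the inverse velocity-addition law: u' = (u − v)/(1 − uv/c²), taking u = β_B and v = β_A.
u' = (-0.721 − 0.709) / (1 − (0.709)(-0.721)) = -1.4300/1.5112 = -0.9463.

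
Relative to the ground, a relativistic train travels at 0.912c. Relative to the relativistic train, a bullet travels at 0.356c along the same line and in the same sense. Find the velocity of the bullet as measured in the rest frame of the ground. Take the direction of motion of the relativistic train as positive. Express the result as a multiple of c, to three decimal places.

0.957c

With v = 0.912 and u' = 0.356 (in units of c),
u = (u' + v)/(1 + u'v/c²):
u = (0.356 + 0.912) / (1 + 0.356·0.912) = 1.2680/1.3247 = 0.9572
(Galilean addition would give +1.268c, exceeding c.)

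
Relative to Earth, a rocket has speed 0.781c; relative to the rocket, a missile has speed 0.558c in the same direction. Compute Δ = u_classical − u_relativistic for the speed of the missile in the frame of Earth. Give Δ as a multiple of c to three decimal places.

Δ = 0.406c

Galilean: u_cl = 0.558 + 0.781 = 1.3390.
Relativistic: u_rel = (0.558 + 0.781) / (1 + 0.558·0.781) = 1.3390/1.4358 = 0.9326.
Δ = 1.3390 − 0.9326 = 0.4064.
(The classical prediction exceeds c; the relativistic result does not.)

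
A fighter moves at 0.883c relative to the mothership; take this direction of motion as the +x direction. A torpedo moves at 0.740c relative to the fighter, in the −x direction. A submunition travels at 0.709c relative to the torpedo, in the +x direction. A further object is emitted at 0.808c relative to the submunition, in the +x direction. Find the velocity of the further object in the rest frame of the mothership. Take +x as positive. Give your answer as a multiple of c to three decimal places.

Apply u = (u' + v)/(1 + u'v/c²) successively, working outward toward the mothership.
Start: velocity of the fighter relative to the mothership = 0.8830c.
Compose with the torpedo (u' = -0.740 in the fighter frame): u_1 = (-0.740 + 0.883) / (1 + (-0.740)·0.883) = 0.1430/0.3466 = 0.4126.
Compose with the submunition (u' = 0.709 in the torpedo frame): u_2 = (0.709 + 0.413) / (1 + 0.709·0.413) = 1.1216/1.2925 = 0.8678.
Compose with the further object (u' = 0.808 in the submunition frame): u_3 = (0.808 + 0.868) / (1 + 0.808·0.868) = 1.6758/1.7011 = 0.9851.

+0.985c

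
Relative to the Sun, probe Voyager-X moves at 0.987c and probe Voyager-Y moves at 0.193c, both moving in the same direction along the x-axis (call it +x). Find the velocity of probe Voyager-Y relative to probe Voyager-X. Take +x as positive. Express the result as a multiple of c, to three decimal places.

-0.981c

β_A = 0.987, β_B = 0.193.
Transform to A's frame with the inverse velocity-addition law: u' = (u − v)/(1 − uv/c²), taking u = β_B and v = β_A.
u' = (0.193 − 0.987) / (1 − (0.987)(0.193)) = -0.7940/0.8095 = -0.9808.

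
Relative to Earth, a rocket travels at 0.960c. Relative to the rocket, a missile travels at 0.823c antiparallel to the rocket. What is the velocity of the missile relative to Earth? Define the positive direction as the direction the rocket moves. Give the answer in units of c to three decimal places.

+0.653c

With v = 0.960 and u' = -0.823 (in units of c),
u = (u' + v)/(1 + u'v/c²):
u = (-0.823 + 0.960) / (1 + (-0.823)·0.960) = 0.1370/0.2099 = 0.6526
(Galilean addition would give +0.137c.)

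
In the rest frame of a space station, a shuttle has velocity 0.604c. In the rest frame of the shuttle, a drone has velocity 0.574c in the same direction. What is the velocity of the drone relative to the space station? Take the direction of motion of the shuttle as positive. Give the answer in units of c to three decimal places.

With v = 0.604 and u' = 0.574 (in units of c),
u = (u' + v)/(1 + u'v/c²):
u = (0.574 + 0.604) / (1 + 0.574·0.604) = 1.1780/1.3467 = 0.8747

0.875c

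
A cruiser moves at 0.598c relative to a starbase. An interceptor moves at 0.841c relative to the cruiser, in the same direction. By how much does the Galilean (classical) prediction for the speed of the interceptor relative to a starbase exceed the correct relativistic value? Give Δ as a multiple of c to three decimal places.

Δ = 0.482c

Galilean: u_cl = 0.841 + 0.598 = 1.4390.
Relativistic: u_rel = (0.841 + 0.598) / (1 + 0.841·0.598) = 1.4390/1.5029 = 0.9575.
Δ = 1.4390 − 0.9575 = 0.4815.
(The classical prediction exceeds c; the relativistic result does not.)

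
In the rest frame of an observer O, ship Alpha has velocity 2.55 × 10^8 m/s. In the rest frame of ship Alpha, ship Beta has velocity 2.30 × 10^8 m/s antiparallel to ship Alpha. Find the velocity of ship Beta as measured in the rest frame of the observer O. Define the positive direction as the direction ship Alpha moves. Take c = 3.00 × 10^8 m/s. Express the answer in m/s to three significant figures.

In units of c (dividing by 3.00 × 10^8 m/s): v = 0.850, u' = -0.767.
u = (u' + v)/(1 + u'v/c²):
u = (-0.767 + 0.850) / (1 + (-0.767)·0.850) = 0.0833/0.3483 = 0.2392
(Galilean addition would give +0.083c.)
Converting back: u = 0.2392 × 3.00 × 10^8 m/s.

+7.18 × 10^7 m/s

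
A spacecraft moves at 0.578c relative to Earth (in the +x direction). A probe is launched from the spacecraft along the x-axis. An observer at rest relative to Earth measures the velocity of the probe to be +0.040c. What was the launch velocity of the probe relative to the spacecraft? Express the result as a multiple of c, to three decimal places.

-0.551c

Invert the composition law: u' = (u − v)/(1 − uv/c²).
u' = (0.040 − 0.578) / (1 − (0.040)(0.578)) = -0.5380/0.9769 = -0.5507.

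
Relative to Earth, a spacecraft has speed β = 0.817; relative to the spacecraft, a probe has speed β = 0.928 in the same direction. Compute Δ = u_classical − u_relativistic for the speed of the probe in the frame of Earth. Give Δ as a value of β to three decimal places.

Δ = 0.752

Galilean: u_cl = 0.928 + 0.817 = 1.7450.
Relativistic: u_rel = (0.928 + 0.817) / (1 + 0.928·0.817) = 1.7450/1.7582 = 0.9925.
Δ = 1.7450 − 0.9925 = 0.7525.
(The classical prediction exceeds c; the relativistic result does not.)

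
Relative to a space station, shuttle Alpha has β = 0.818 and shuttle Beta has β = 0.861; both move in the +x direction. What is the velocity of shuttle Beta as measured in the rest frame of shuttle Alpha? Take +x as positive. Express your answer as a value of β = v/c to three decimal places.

β = +0.145

β_A = 0.818, β_B = 0.861.
Transform to A's frame with the inverse velocity-addition law: u' = (u − v)/(1 − uv/c²), taking u = β_B and v = β_A.
u' = (0.861 − 0.818) / (1 − (0.818)(0.861)) = 0.0430/0.2957 = 0.1454.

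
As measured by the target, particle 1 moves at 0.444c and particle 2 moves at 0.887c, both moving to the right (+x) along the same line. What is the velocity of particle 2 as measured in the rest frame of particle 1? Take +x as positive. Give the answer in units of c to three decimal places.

β_A = 0.444, β_B = 0.887.
Transform to A's frame with the inverse velocity-addition law: u' = (u − v)/(1 − uv/c²), taking u = β_B and v = β_A.
u' = (0.887 − 0.444) / (1 − (0.444)(0.887)) = 0.4430/0.6062 = 0.7308.

+0.731c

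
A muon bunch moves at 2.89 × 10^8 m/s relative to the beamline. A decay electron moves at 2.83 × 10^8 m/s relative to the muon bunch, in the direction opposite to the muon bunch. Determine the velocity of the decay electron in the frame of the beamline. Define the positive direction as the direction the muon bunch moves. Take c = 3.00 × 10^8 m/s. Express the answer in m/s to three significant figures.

+6.57 × 10^7 m/s

In units of c (dividing by 3.00 × 10^8 m/s): v = 0.963, u' = -0.943.
u = (u' + v)/(1 + u'v/c²):
u = (-0.943 + 0.963) / (1 + (-0.943)·0.963) = 0.0200/0.0913 = 0.2192
Converting back: u = 0.2192 × 3.00 × 10^8 m/s.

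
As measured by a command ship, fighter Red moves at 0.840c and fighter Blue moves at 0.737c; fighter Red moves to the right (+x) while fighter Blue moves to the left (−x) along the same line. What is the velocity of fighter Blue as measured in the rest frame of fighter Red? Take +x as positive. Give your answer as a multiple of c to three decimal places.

-0.974c

β_A = 0.840, β_B = -0.737.
Transform to A's frame with the inverse velocity-addition law: u' = (u − v)/(1 − uv/c²), taking u = β_B and v = β_A.
u' = (-0.737 − 0.840) / (1 − (0.840)(-0.737)) = -1.5770/1.6191 = -0.9740.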